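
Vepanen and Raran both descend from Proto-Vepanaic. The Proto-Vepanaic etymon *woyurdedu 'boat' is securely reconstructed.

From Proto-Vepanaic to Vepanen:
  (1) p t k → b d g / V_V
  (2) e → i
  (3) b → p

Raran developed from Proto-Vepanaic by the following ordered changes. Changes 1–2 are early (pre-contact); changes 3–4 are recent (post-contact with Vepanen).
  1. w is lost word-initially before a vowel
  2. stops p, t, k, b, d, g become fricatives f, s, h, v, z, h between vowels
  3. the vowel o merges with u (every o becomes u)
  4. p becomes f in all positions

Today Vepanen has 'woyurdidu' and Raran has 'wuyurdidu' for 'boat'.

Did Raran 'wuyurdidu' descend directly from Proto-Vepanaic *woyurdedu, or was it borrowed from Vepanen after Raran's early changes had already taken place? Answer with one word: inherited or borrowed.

If inherited, *woyurdedu would pass through all of Raran's changes:
Raran: start from *woyurdedu.
  rule 1 (glide loss): woyurdedu → oyurdedu
  rule 2 (intervocalic lenition): oyurdedu → oyurdezu
  rule 3 (vowel merger): oyurdezu → uyurdezu
  rule 4: no change — uyurdezu
  ⇒ Raran uyurdezu
If borrowed from Vepanen 'woyurdidu' after the early changes, it would undergo only the recent ones:
  rule 3 (vowel merger): woyurdidu → wuyurdidu
  rule 4 (unconditioned shift): no change (wuyurdidu)
  ⇒ as a loan: wuyurdidu
Raran 'wuyurdidu' matches the loan outcome 'wuyurdidu', not the inherited 'uyurdezu' — it skipped the early Raran changes, so it was borrowed from Vepanen.

borrowed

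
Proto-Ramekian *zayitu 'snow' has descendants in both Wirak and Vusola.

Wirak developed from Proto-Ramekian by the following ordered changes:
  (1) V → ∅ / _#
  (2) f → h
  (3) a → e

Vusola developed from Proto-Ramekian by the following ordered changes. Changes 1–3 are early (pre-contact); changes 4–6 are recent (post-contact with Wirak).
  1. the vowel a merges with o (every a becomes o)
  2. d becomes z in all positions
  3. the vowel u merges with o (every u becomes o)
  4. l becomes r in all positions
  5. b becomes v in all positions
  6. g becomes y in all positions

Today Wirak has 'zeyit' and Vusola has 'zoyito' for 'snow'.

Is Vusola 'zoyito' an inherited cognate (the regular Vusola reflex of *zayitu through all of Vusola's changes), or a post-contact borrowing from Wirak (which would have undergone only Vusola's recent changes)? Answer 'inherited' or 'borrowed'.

If inherited, *zayitu would pass through all of Vusola's changes:
Vusola: *zayitu > zoyitu > zoyito  (by vowel merger, vowel merger)
If borrowed from Wirak 'zeyit' after the early changes, it would undergo only the recent ones:
  rule 4 (unconditioned shift): no change (zeyit)
  rule 5 (unconditioned shift): no change (zeyit)
  rule 6 (unconditioned shift): no change (zeyit)
  ⇒ as a loan: zeyit
Vusola 'zoyito' matches the inherited outcome exactly, so it is an inherited cognate, not a loan.

inherited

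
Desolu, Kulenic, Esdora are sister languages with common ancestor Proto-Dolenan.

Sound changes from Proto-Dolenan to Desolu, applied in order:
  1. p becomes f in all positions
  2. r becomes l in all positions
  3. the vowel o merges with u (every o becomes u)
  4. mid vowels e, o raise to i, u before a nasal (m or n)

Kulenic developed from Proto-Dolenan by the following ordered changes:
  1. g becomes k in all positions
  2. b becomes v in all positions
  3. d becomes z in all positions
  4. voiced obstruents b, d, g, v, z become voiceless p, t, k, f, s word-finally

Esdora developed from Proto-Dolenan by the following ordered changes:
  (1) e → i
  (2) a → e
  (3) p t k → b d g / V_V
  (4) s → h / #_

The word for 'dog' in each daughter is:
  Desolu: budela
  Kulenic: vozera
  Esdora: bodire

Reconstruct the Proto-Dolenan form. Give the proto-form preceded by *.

Position 2: Desolu has u, Kulenic has o, Esdora has o. Kulenic preserves o here (none of its changes turn any other segment into o), so the proto-segment is *o.
Position 5: Desolu has l, Kulenic has r, Esdora has r. Kulenic preserves r here (none of its changes turn any other segment into r), so the proto-segment is *r.
Position 3: Desolu has d, Kulenic has z, Esdora has d. Desolu preserves d here (none of its changes turn any other segment into d), so the proto-segment is *d.
This points to *bodera. Verify forward in each daughter:
Desolu: *bodera
  bodera (rule 1 does not apply)
  bodera → bodela   [unconditioned shift]
  bodela → budela   [vowel merger]
  budela (rule 4 does not apply)
  giving Desolu budela.
Kulenic: start from *bodera.
  rule 1: no change — bodera
  rule 2 (unconditioned shift): bodera → vodera
  rule 3 (unconditioned shift): vodera → vozera
  rule 4: no change — vozera
  ⇒ Kulenic vozera
Esdora: *bodera > bodira > bodire  (by vowel merger, vowel merger)
No other proto-form is consistent with every reflex, so the reconstruction is *bodera.

*bodera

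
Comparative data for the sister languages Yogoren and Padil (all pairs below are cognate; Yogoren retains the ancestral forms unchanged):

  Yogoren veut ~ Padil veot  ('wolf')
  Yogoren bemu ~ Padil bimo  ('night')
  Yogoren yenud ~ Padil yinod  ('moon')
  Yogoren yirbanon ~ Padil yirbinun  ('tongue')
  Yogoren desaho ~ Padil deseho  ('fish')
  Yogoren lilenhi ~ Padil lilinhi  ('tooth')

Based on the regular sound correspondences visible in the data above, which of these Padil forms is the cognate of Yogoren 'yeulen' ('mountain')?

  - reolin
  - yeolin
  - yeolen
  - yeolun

yeolin

veut ~ veot — Yogoren u corresponds to Padil o after a vowel, before a consonant other than r, m, n, p, b, f, v.
yenud ~ yinod, lilenhi ~ lilinhi — Yogoren e corresponds to Padil i after a consonant, before a nasal.
Applying these to Yogoren 'yeulen':
  yeulen → yeolen   (u→o after a vowel, before a consonant other than r, m, n, p, b, f, v)
  yeolen → yeolin   (e→i after a consonant, before a nasal)
So the Padil cognate is 'yeolin'.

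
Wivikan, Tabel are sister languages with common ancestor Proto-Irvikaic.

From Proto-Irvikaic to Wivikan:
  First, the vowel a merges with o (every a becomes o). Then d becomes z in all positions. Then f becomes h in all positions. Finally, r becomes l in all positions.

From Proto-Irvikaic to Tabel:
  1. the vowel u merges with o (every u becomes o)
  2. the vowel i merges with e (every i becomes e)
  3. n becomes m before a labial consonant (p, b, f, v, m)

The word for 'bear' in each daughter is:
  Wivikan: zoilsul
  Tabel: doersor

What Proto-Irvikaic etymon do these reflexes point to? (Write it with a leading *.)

*doirsur

Position 7: Wivikan has l, Tabel has r. Tabel preserves r here (none of its changes turn any other segment into r), so the proto-segment is *r.
Position 1: Wivikan has z, Tabel has d. Tabel preserves d here (none of its changes turn any other segment into d), so the proto-segment is *d.
Verify the candidate proto-form against each daughter:
Wivikan: start from *doirsur.
  rule 1: no change — doirsur
  rule 2 (unconditioned shift): doirsur → zoirsur
  rule 3: no change — zoirsur
  rule 4 (unconditioned shift): zoirsur → zoilsul
  ⇒ Wivikan zoilsul
Tabel: *doirsur > doirsor > doersor  (by vowel merger, vowel merger)
*doirsur is the unique common source.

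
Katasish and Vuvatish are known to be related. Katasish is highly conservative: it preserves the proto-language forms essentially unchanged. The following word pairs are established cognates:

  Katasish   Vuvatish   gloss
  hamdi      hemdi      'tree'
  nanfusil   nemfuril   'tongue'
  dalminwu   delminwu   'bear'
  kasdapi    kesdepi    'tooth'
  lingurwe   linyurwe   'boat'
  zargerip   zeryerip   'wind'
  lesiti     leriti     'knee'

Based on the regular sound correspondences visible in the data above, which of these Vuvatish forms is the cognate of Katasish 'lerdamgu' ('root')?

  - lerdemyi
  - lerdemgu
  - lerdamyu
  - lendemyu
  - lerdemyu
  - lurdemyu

hamdi ~ hemdi — Katasish a corresponds to Vuvatish e after a consonant, before a nasal.
lingurwe ~ linyurwe — Katasish g corresponds to Vuvatish y after a consonant, before a back vowel.
Applying these to Katasish 'lerdamgu':
  lerdamgu → lerdemgu   (a→e after a consonant, before a nasal)
  lerdemgu → lerdemyu   (g→y after a consonant, before a back vowel)
So the Vuvatish cognate is 'lerdemyu'.

lerdemyu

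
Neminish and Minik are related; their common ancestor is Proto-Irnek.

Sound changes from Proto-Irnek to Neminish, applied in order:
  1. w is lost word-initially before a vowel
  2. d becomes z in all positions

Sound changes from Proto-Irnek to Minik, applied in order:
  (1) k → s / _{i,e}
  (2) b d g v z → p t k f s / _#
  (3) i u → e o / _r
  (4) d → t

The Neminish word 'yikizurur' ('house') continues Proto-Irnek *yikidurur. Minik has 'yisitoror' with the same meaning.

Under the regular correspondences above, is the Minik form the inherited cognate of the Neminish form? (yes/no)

yes

Derive the expected Minik reflex of *yikidurur:
Minik: start from *yikidurur.
  rule 1 (palatalisation): yikidurur → yisidurur
  rule 2: no change — yisidurur
  rule 3 (pre-rhotic lowering): yisidurur → yisidoror
  rule 4 (unconditioned shift): yisidoror → yisitoror
  ⇒ Minik yisitoror
Minik 'yisitoror' matches the regular reflex exactly, so the pair is cognate.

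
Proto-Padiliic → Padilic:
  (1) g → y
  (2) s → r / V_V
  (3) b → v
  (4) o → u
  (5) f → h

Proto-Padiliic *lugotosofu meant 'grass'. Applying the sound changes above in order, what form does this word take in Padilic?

luyuturuhu

Padilic: *lugotosofu > luyotosofu > luyotorofu > luyuturufu > luyuturuhu  (by unconditioned shift, rhotacism, vowel merger, unconditioned shift)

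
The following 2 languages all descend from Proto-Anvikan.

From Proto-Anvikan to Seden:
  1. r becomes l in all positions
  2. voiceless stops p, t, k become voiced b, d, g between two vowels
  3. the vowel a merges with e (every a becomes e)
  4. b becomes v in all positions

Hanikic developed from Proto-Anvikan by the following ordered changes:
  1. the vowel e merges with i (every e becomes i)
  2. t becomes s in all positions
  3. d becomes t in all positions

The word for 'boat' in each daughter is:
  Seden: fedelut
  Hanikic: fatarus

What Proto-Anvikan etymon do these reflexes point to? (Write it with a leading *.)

*fadarut

Position 4: Seden has e, Hanikic has a. Hanikic preserves a here (none of its changes turn any other segment into a), so the proto-segment is *a.
Position 5: Seden has l, Hanikic has r. Hanikic preserves r here (none of its changes turn any other segment into r), so the proto-segment is *r.
This points to *fadarut. Verify forward in each daughter:
Seden: *fadarut
  fadarut → fadalut   [unconditioned shift]
  fadalut (rule 2 does not apply)
  fadalut → fedelut   [vowel merger]
  fedelut (rule 4 does not apply)
  giving Seden fedelut.
Hanikic: *fadarut
  fadarut (rule 1 does not apply)
  fadarut → fadarus   [unconditioned shift]
  fadarus → fatarus   [unconditioned shift]
  giving Hanikic fatarus.
Only *fadarut yields all of Seden fedelut, Hanikic fatarus.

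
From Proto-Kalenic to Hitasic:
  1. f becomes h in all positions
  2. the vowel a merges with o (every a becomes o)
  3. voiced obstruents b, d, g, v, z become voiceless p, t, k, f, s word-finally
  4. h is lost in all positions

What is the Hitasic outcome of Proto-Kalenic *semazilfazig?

semozilozik

Hitasic: *semazilfazig
  semazilfazig → semazilhazig   [unconditioned shift]
  semazilhazig → semozilhozig   [vowel merger]
  semozilhozig → semozilhozik   [final devoicing]
  semozilhozik → semozilozik   [h-loss]
  giving Hitasic semozilozik.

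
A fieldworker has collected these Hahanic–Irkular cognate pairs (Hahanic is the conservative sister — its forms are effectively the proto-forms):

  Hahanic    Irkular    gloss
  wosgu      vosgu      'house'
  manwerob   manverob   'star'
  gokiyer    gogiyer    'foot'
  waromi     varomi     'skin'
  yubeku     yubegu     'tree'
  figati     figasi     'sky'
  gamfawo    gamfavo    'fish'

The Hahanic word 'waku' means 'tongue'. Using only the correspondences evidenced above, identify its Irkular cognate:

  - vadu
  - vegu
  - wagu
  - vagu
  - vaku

waromi ~ varomi — Hahanic w corresponds to Irkular v word-initially before a back vowel.
yubeku ~ yubegu — Hahanic k corresponds to Irkular g between vowels (before a back vowel).
Applying these to Hahanic 'waku':
  waku → vaku   (w→v word-initially before a back vowel)
  vaku → vagu   (k→g between vowels (before a back vowel))
So the Irkular cognate is 'vagu'.

vagu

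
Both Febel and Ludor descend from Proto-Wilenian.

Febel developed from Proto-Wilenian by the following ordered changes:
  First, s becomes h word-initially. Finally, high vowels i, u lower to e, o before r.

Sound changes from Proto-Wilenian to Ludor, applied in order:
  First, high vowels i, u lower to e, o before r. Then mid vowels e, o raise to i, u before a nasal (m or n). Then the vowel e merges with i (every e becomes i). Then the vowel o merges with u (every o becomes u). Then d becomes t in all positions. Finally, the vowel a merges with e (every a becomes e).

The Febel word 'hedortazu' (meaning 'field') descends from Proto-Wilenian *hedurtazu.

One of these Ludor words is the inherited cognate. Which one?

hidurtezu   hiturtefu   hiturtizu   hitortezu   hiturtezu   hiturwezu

Ludor: start from *hedurtazu.
  rule 1 (pre-rhotic lowering): hedurtazu → hedortazu
  rule 2: no change — hedortazu
  rule 3 (vowel merger): hedortazu → hidortazu
  rule 4 (vowel merger): hidortazu → hidurtazu
  rule 5 (unconditioned shift): hidurtazu → hiturtazu
  rule 6 (vowel merger): hiturtazu → hiturtezu
  ⇒ Ludor hiturtezu
Among the options, 'hiturtezu' alone shows every Ludor change applied in order.

hiturtezu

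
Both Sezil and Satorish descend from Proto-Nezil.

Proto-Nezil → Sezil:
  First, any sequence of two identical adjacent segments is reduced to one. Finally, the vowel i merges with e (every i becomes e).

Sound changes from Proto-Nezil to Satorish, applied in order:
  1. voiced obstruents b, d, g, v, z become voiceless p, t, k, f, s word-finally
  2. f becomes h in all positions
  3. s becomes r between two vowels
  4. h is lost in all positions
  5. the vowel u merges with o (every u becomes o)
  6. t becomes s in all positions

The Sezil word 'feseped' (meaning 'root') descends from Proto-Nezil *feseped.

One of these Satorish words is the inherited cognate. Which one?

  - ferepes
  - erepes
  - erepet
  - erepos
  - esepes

Satorish: start from *feseped.
  rule 1 (final devoicing): feseped → fesepet
  rule 2 (unconditioned shift): fesepet → hesepet
  rule 3 (rhotacism): hesepet → herepet
  rule 4 (h-loss): herepet → erepet
  rule 5: no change — erepet
  rule 6 (unconditioned shift): erepet → erepes
  ⇒ Satorish erepes

erepes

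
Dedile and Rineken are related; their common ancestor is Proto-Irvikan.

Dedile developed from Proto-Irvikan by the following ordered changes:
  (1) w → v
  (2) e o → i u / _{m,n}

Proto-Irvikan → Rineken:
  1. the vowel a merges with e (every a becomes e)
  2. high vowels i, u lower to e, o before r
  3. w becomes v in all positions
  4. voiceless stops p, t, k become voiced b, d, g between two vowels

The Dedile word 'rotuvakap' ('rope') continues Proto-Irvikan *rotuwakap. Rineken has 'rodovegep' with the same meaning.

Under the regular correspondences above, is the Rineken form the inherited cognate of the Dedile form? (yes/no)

no

Derive the expected Rineken reflex of *rotuwakap:
Rineken: start from *rotuwakap.
  rule 1 (vowel merger): rotuwakap → rotuwekep
  rule 2: no change — rotuwekep
  rule 3 (unconditioned shift): rotuwekep → rotuvekep
  rule 4 (intervocalic voicing): rotuvekep → roduvegep
  ⇒ Rineken roduvegep
The regular Rineken reflex would be 'roduvegep', but the attested form is 'rodovegep'. The correspondence is irregular, so they are not cognates (the Rineken form has a different source).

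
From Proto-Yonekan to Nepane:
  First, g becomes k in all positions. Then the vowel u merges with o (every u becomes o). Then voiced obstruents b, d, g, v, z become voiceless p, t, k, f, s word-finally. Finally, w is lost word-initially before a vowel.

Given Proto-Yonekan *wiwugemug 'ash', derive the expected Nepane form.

Nepane: *wiwugemug
  wiwugemug → wiwukemuk   [unconditioned shift]
  wiwukemuk → wiwokemok   [vowel merger]
  wiwokemok (rule 3 does not apply)
  wiwokemok → iwokemok   [glide loss]
  giving Nepane iwokemok.

iwokemok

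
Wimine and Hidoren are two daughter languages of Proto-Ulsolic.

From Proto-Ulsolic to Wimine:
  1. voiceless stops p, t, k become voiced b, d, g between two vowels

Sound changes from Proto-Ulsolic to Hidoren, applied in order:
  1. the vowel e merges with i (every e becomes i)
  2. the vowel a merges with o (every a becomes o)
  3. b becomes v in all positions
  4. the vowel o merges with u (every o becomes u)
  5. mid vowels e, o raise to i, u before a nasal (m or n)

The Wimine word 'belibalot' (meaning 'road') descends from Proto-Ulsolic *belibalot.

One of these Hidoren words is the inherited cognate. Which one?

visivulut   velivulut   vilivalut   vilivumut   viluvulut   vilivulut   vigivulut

Hidoren: *belibalot
  belibalot → bilibalot   [vowel merger]
  bilibalot → bilibolot   [vowel merger]
  bilibolot → vilivolot   [unconditioned shift]
  vilivolot → vilivulut   [vowel merger]
  vilivulut (rule 5 does not apply)
  giving Hidoren vilivulut.

vilivulut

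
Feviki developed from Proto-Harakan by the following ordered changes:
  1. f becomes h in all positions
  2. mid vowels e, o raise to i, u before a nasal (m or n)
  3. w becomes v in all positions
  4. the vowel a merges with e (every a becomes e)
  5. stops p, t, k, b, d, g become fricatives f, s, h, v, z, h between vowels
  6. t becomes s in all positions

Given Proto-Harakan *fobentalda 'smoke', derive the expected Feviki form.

Feviki: *fobentalda
  fobentalda → hobentalda   [unconditioned shift]
  hobentalda → hobintalda   [pre-nasal raising]
  hobintalda (rule 3 does not apply)
  hobintalda → hobintelde   [vowel merger]
  hobintelde → hovintelde   [intervocalic lenition]
  hovintelde → hovinselde   [unconditioned shift]
  giving Feviki hovinselde.

hovinselde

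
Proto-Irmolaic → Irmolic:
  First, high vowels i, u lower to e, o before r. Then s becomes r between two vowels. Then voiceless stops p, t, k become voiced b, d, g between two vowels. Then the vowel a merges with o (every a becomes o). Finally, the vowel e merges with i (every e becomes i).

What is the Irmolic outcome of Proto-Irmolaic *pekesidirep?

pigiridirip

Irmolic: *pekesidirep
  pekesidirep → pekesiderep   [pre-rhotic lowering]
  pekesiderep → pekeriderep   [rhotacism]
  pekeriderep → pegeriderep   [intervocalic voicing]
  pegeriderep (rule 4 does not apply)
  pegeriderep → pigiridirip   [vowel merger]
  giving Irmolic pigiridirip.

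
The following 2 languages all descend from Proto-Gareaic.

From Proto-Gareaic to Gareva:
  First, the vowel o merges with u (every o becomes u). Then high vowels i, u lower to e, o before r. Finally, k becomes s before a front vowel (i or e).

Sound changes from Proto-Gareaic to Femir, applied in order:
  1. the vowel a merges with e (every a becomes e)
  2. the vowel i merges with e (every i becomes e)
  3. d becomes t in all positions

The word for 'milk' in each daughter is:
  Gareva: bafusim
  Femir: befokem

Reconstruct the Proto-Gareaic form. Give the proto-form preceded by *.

*bafokim

Position 4: Gareva has u, Femir has o. Femir preserves o here (none of its changes turn any other segment into o), so the proto-segment is *o.
Position 2: Gareva has a, Femir has e. Gareva preserves a here (none of its changes turn any other segment into a), so the proto-segment is *a.
Verify the candidate proto-form against each daughter:
Gareva: start from *bafokim.
  rule 1 (vowel merger): bafokim → bafukim
  rule 2: no change — bafukim
  rule 3 (palatalisation): bafukim → bafusim
  ⇒ Gareva bafusim
Femir: start from *bafokim.
  rule 1 (vowel merger): bafokim → befokim
  rule 2 (vowel merger): befokim → befokem
  rule 3: no change — befokem
  ⇒ Femir befokem
Only *bafokim yields all of Gareva bafusim, Femir befokem.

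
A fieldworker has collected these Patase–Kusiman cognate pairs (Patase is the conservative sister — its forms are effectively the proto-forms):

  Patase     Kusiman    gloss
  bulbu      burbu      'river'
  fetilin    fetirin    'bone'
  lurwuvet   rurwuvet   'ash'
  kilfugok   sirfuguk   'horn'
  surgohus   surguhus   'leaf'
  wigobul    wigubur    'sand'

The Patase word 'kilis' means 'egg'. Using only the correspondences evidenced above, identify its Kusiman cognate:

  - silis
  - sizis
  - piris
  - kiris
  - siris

siris

kilfugok ~ sirfuguk — Patase k corresponds to Kusiman s word-initially before a front vowel.
fetilin ~ fetirin — Patase l corresponds to Kusiman r between vowels (before a front vowel).
Applying these to Patase 'kilis':
  kilis → silis   (k→s word-initially before a front vowel)
  silis → siris   (l→r between vowels (before a front vowel))
So the Kusiman cognate is 'siris'.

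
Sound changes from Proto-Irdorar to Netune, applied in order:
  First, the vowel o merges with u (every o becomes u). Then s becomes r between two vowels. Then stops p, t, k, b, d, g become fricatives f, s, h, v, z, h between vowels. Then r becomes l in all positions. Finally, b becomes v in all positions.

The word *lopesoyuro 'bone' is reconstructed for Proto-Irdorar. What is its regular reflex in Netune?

Netune: *lopesoyuro > lupesuyuru > luperuyuru > luferuyuru > lufeluyulu  (by vowel merger, rhotacism, intervocalic lenition, unconditioned shift)

lufeluyulu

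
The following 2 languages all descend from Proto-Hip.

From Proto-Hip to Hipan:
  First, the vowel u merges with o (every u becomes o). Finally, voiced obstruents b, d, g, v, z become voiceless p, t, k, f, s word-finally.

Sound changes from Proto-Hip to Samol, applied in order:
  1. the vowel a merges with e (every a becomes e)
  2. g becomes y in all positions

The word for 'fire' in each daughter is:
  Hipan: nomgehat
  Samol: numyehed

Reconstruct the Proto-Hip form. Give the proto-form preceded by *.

Position 2: Hipan has o, Samol has u. Samol preserves u here (none of its changes turn any other segment into u), so the proto-segment is *u.
Position 8: Hipan has t, Samol has d. Samol preserves d here (none of its changes turn any other segment into d), so the proto-segment is *d.
Position 7: Hipan has a, Samol has e. Hipan preserves a here (none of its changes turn any other segment into a), so the proto-segment is *a.
This points to *numgehad. Verify forward in each daughter:
Hipan: *numgehad > nomgehad > nomgehat  (by vowel merger, final devoicing)
Samol: start from *numgehad.
  rule 1 (vowel merger): numgehad → numgehed
  rule 2 (unconditioned shift): numgehed → numyehed
  ⇒ Samol numyehed
No other proto-form is consistent with every reflex, so the reconstruction is *numgehad.

*numgehad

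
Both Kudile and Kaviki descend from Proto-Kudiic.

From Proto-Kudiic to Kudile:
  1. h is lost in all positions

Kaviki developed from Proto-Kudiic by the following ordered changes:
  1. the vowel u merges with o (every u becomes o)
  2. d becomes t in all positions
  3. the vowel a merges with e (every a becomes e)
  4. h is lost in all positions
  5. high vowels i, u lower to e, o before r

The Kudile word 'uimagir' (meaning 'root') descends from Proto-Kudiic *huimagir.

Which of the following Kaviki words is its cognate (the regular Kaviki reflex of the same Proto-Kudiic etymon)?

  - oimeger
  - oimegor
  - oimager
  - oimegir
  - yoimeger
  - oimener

Kaviki: *huimagir
  huimagir → hoimagir   [vowel merger]
  hoimagir (rule 2 does not apply)
  hoimagir → hoimegir   [vowel merger]
  hoimegir → oimegir   [h-loss]
  oimegir → oimeger   [pre-rhotic lowering]
  giving Kaviki oimeger.
Among the options, 'oimeger' alone shows every Kaviki change applied in order.

oimeger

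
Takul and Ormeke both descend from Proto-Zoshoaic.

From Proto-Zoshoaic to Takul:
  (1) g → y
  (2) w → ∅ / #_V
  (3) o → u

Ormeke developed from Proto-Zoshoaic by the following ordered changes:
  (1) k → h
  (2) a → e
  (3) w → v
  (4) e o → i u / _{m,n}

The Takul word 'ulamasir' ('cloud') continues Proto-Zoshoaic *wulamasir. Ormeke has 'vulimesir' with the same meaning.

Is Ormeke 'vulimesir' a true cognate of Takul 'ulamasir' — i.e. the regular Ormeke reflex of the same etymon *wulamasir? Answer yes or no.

Derive the expected Ormeke reflex of *wulamasir:
Ormeke: *wulamasir > wulemesir > vulemesir > vulimesir  (by vowel merger, unconditioned shift, pre-nasal raising)
Ormeke 'vulimesir' matches the regular reflex exactly, so the pair is cognate.

yes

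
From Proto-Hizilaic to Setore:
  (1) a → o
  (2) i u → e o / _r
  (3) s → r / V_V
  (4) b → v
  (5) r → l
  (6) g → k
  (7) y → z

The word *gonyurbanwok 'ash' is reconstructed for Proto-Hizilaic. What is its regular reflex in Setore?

Setore: *gonyurbanwok
  gonyurbanwok → gonyurbonwok   [vowel merger]
  gonyurbonwok → gonyorbonwok   [pre-rhotic lowering]
  gonyorbonwok (rule 3 does not apply)
  gonyorbonwok → gonyorvonwok   [unconditioned shift]
  gonyorvonwok → gonyolvonwok   [unconditioned shift]
  gonyolvonwok → konyolvonwok   [unconditioned shift]
  konyolvonwok → konzolvonwok   [unconditioned shift]
  giving Setore konzolvonwok.

konzolvonwok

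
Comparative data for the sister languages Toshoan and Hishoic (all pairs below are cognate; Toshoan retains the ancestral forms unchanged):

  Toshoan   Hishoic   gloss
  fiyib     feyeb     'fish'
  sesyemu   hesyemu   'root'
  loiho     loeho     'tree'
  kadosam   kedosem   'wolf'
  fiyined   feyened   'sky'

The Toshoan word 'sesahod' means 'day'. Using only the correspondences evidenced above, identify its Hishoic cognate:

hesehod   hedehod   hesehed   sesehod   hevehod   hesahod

sesyemu ~ hesyemu — Toshoan s corresponds to Hishoic h word-initially before a front vowel.
kadosam ~ kedosem — Toshoan a corresponds to Hishoic e after a consonant, before a consonant other than r, m, n, p, b, f, v.
Applying these to Toshoan 'sesahod':
  sesahod → hesahod   (s→h word-initially before a front vowel)
  hesahod → hesehod   (a→e after a consonant, before a consonant other than r, m, n, p, b, f, v)
So the Hishoic cognate is 'hesehod'.

hesehod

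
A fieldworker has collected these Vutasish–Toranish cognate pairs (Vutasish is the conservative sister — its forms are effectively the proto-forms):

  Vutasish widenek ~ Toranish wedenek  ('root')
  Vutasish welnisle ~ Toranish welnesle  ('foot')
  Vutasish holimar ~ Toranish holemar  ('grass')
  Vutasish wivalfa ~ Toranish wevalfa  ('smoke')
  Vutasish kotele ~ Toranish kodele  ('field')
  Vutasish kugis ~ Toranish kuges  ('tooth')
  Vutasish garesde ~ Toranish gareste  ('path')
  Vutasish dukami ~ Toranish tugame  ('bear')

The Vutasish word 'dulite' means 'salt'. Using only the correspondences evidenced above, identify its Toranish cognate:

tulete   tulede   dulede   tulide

dukami ~ tugame — Vutasish d corresponds to Toranish t word-initially before a back vowel.
widenek ~ wedenek, welnisle ~ welnesle — Vutasish i corresponds to Toranish e after a consonant, before a consonant other than r, m, n, p, b, f, v.
kotele ~ kodele — Vutasish t corresponds to Toranish d between vowels (before a front vowel).
Applying these to Vutasish 'dulite':
  dulite → tulite   (d→t word-initially before a back vowel)
  tulite → tulete   (i→e after a consonant, before a consonant other than r, m, n, p, b, f, v)
  tulete → tulede   (t→d between vowels (before a front vowel))
So the Toranish cognate is 'tulede'.

tulede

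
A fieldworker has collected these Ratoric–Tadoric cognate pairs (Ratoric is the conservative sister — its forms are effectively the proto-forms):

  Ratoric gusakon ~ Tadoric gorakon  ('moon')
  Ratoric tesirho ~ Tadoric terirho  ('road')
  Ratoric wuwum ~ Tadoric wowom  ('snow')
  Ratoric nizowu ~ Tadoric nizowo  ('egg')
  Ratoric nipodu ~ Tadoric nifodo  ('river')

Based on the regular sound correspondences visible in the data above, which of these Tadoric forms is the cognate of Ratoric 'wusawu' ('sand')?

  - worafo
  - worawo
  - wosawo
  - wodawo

gusakon ~ gorakon, wuwum ~ wowom — Ratoric u corresponds to Tadoric o after a consonant, before a consonant other than r, m, n, p, b, f, v.
gusakon ~ gorakon — Ratoric s corresponds to Tadoric r between vowels (before a back vowel).
nizowu ~ nizowo, nipodu ~ nifodo — Ratoric u corresponds to Tadoric o word-finally.
Applying these to Ratoric 'wusawu':
  wusawu → wosawu   (u→o after a consonant, before a consonant other than r, m, n, p, b, f, v)
  wosawu → worawu   (s→r between vowels (before a back vowel))
  worawu → worawo   (u→o word-finally)
So the Tadoric cognate is 'worawo'.

worawo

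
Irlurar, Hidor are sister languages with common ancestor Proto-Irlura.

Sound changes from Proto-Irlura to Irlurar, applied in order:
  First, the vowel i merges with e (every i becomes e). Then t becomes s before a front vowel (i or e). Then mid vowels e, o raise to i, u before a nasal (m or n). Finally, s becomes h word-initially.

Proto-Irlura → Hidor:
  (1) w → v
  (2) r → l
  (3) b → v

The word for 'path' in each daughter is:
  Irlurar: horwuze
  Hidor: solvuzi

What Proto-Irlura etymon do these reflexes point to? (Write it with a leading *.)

Position 4: Irlurar has w, Hidor has v. Irlurar preserves w here (none of its changes turn any other segment into w), so the proto-segment is *w.
Position 7: Irlurar has e, Hidor has i. Hidor preserves i here (none of its changes turn any other segment into i), so the proto-segment is *i.
Verify the candidate proto-form against each daughter:
Irlurar: start from *sorwuzi.
  rule 1 (vowel merger): sorwuzi → sorwuze
  rule 2: no change — sorwuze
  rule 3: no change — sorwuze
  rule 4 (debuccalisation): sorwuze → horwuze
  ⇒ Irlurar horwuze
Hidor: *sorwuzi > sorvuzi > solvuzi  (by unconditioned shift, unconditioned shift)
No other proto-form is consistent with every reflex, so the reconstruction is *sorwuzi.

*sorwuzi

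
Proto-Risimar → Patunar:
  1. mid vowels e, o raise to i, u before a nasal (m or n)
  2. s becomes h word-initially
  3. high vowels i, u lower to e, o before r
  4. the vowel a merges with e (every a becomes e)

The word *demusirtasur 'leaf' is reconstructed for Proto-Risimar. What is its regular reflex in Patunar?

dimusertesor

Patunar: *demusirtasur > dimusirtasur > dimusertasor > dimusertesor  (by pre-nasal raising, pre-rhotic lowering, vowel merger)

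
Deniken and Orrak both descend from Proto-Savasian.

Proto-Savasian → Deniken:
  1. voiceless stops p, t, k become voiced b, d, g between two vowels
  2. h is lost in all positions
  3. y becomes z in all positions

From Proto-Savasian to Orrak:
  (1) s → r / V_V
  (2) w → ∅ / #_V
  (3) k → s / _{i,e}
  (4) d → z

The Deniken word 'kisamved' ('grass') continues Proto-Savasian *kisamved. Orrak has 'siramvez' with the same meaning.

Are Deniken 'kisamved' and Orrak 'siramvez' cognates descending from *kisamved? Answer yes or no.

yes

Derive the expected Orrak reflex of *kisamved:
Orrak: *kisamved > kiramved > siramved > siramvez  (by rhotacism, palatalisation, unconditioned shift)
Orrak 'siramvez' matches the regular reflex exactly, so the pair is cognate.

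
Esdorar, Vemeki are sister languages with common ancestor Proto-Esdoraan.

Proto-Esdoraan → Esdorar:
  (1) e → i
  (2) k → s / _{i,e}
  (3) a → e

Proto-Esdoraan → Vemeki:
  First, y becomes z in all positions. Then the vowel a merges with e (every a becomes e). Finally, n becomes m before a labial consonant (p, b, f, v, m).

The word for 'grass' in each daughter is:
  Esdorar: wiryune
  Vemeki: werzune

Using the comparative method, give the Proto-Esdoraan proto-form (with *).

Position 4: Esdorar has y, Vemeki has z. Esdorar preserves y here (none of its changes turn any other segment into y), so the proto-segment is *y.
Position 7: Esdorar has e, Vemeki has e. In Esdorar, e can only continue *a, so the proto-segment is *a.
Position 2: Esdorar has i, Vemeki has e. Taking the neighbouring segments as reconstructed: Esdorar i could go back to *e or *i; Vemeki e could go back to *a or *e — the one source consistent with every daughter is *e.
This points to *weryuna. Verify forward in each daughter:
Esdorar: start from *weryuna.
  rule 1 (vowel merger): weryuna → wiryuna
  rule 2: no change — wiryuna
  rule 3 (vowel merger): wiryuna → wiryune
  ⇒ Esdorar wiryune
Vemeki: *weryuna > werzuna > werzune  (by unconditioned shift, vowel merger)
No other proto-form is consistent with every reflex, so the reconstruction is *weryuna.

*weryuna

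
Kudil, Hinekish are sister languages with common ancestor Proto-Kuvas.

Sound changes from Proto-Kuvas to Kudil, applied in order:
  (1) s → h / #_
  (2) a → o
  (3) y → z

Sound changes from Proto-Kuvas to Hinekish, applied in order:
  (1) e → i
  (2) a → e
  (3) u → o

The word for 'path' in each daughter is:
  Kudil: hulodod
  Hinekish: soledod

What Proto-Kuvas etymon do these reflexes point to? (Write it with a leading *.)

Position 2: Kudil has u, Hinekish has o. Kudil preserves u here (none of its changes turn any other segment into u), so the proto-segment is *u.
Position 1: Kudil has h, Hinekish has s. Hinekish preserves s here (none of its changes turn any other segment into s), so the proto-segment is *s.
This points to *suladod. Verify forward in each daughter:
Kudil: start from *suladod.
  rule 1 (debuccalisation): suladod → huladod
  rule 2 (vowel merger): huladod → hulodod
  rule 3: no change — hulodod
  ⇒ Kudil hulodod
Hinekish: *suladod
  suladod (rule 1 does not apply)
  suladod → suledod   [vowel merger]
  suledod → soledod   [vowel merger]
  giving Hinekish soledod.
Only *suladod yields all of Kudil hulodod, Hinekish soledod.

*suladod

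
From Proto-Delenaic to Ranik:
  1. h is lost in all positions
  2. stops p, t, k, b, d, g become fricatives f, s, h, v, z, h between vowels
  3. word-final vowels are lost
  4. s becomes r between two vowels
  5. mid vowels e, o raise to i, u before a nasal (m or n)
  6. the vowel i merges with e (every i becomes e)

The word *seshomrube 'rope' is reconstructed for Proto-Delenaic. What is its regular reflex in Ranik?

Ranik: start from *seshomrube.
  rule 1 (h-loss): seshomrube → sesomrube
  rule 2 (intervocalic lenition): sesomrube → sesomruve
  rule 3 (apocope): sesomruve → sesomruv
  rule 4 (rhotacism): sesomruv → seromruv
  rule 5 (pre-nasal raising): seromruv → serumruv
  rule 6: no change — serumruv
  ⇒ Ranik serumruv

serumruv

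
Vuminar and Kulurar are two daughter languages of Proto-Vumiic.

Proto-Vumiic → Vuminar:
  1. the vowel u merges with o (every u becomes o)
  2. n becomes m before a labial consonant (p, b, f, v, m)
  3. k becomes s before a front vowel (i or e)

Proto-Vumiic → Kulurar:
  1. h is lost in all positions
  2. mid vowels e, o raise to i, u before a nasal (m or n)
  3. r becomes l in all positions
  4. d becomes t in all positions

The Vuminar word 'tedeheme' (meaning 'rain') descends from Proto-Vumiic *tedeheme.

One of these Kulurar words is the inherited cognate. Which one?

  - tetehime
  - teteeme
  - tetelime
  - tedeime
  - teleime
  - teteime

teteime

Kulurar: start from *tedeheme.
  rule 1 (h-loss): tedeheme → tedeeme
  rule 2 (pre-nasal raising): tedeeme → tedeime
  rule 3: no change — tedeime
  rule 4 (unconditioned shift): tedeime → teteime
  ⇒ Kulurar teteime
Only 'teteime' matches the regular Kulurar development of *tedeheme.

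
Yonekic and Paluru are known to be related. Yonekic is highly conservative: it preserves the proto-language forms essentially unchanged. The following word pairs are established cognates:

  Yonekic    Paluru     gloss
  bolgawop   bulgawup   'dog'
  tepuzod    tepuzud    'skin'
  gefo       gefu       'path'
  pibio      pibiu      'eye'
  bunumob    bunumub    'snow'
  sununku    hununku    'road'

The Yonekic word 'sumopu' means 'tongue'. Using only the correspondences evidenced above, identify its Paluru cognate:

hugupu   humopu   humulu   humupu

sununku ~ hununku — Yonekic s corresponds to Paluru h word-initially before a back vowel.
bolgawop ~ bulgawup — Yonekic o corresponds to Paluru u after a consonant, before a labial obstruent.
Applying these to Yonekic 'sumopu':
  sumopu → humopu   (s→h word-initially before a back vowel)
  humopu → humupu   (o→u after a consonant, before a labial obstruent)
So the Paluru cognate is 'humupu'.

humupu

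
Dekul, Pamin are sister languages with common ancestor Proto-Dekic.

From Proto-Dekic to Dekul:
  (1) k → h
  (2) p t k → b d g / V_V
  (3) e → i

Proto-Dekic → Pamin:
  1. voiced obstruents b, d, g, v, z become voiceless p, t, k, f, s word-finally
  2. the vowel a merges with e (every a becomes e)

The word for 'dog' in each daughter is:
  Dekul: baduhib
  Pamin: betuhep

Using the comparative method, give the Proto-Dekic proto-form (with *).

Position 3: Dekul has d, Pamin has t. Taking the neighbouring segments as reconstructed: Dekul d could go back to *t or *d; Pamin t can only go back to *t — the one source consistent with every daughter is *t.
Position 7: Dekul has b, Pamin has p. Taking the neighbouring segments as reconstructed: Dekul b can only go back to *b; Pamin p could go back to *p or *b — the one source consistent with every daughter is *b.
This points to *batuheb. Verify forward in each daughter:
Dekul: start from *batuheb.
  rule 1: no change — batuheb
  rule 2 (intervocalic voicing): batuheb → baduheb
  rule 3 (vowel merger): baduheb → baduhib
  ⇒ Dekul baduhib
Pamin: start from *batuheb.
  rule 1 (final devoicing): batuheb → batuhep
  rule 2 (vowel merger): batuhep → betuhep
  ⇒ Pamin betuhep
Only *batuheb yields all of Dekul baduhib, Pamin betuhep.

*batuheb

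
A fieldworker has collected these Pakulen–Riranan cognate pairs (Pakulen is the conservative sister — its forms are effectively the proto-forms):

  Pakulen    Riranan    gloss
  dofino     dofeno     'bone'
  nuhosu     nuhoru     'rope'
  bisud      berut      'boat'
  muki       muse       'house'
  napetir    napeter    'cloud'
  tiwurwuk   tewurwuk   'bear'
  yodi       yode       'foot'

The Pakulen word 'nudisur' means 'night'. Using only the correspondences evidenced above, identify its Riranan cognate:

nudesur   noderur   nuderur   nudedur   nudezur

bisud ~ berut, tiwurwuk ~ tewurwuk — Pakulen i corresponds to Riranan e after a consonant, before a consonant other than r, m, n, p, b, f, v.
nuhosu ~ nuhoru, bisud ~ berut — Pakulen s corresponds to Riranan r between vowels (before a back vowel).
Applying these to Pakulen 'nudisur':
  nudisur → nudesur   (i→e after a consonant, before a consonant other than r, m, n, p, b, f, v)
  nudesur → nuderur   (s→r between vowels (before a back vowel))
So the Riranan cognate is 'nuderur'.

nuderur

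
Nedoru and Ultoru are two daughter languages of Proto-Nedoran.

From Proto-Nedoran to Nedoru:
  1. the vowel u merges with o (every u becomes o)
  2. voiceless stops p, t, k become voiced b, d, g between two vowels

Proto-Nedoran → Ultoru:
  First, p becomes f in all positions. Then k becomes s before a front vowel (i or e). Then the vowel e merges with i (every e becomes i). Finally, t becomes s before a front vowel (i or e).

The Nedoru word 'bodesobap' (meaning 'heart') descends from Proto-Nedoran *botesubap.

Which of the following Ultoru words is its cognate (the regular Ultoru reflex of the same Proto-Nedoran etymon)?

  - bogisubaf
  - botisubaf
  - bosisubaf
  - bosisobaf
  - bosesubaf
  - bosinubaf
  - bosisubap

bosisubaf

Ultoru: start from *botesubap.
  rule 1 (unconditioned shift): botesubap → botesubaf
  rule 2: no change — botesubaf
  rule 3 (vowel merger): botesubaf → botisubaf
  rule 4 (palatalisation): botisubaf → bosisubaf
  ⇒ Ultoru bosisubaf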